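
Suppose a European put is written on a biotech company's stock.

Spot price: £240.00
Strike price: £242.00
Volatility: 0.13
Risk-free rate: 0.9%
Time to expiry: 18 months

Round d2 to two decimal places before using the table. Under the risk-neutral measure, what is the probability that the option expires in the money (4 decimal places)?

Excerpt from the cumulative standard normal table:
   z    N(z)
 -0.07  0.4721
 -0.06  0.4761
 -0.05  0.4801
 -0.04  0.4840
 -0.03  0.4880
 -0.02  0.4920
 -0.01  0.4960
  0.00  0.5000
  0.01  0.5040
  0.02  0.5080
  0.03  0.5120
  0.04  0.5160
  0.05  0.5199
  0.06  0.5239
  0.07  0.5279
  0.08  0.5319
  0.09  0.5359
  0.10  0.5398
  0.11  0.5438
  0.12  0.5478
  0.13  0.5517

0.5199

T = 1.5;  σ√T = 0.1592
ln(S/K) + (r + σ²/2)T = ln(240/242) + (0.009 + 0.13²/2)·1.5 = -0.0083 + 0.0262 = 0.0179
d₁ = 0.0179 / 0.1592 = 0.1123 → 0.11
d₂ = d₁ − σ√T = 0.1123 − 0.1592 = -0.0469 → -0.05
Pr(exercise) under Q = N(−d₂) = N(0.05) = 0.5199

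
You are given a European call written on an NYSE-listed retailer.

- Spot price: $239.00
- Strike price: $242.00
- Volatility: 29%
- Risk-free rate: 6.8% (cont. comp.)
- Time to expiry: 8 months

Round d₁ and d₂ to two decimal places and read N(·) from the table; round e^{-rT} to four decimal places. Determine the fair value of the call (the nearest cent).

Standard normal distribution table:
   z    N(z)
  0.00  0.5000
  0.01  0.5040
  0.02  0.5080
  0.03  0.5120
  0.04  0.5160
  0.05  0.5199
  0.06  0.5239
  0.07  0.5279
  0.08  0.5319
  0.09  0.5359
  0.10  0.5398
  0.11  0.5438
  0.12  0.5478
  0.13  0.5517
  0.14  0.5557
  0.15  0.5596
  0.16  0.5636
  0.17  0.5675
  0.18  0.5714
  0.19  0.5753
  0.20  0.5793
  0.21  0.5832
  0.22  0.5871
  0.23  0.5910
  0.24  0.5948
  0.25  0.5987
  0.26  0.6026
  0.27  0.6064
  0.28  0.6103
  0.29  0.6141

T = 0.6667;  σ√T = 0.2368
d₁ = [ln(239/242) + (0.068 + 0.29²/2)·0.6667] / 0.2368 = [-0.0125 + 0.0734] / 0.2368 = 0.2572 → 0.26
d₂ = d₁ − σ√T = 0.2572 − 0.2368 = 0.0204 → 0.02
exp(−rT) = exp(−0.068·0.6667) = 0.9557
N(d₁) = N(0.26) = 0.6026;  N(d₂) = N(0.02) = 0.5080
C = 239·0.6026 − 242·0.9557·0.5080 = 144.0214 − 117.4899 = 26.5315

$26.53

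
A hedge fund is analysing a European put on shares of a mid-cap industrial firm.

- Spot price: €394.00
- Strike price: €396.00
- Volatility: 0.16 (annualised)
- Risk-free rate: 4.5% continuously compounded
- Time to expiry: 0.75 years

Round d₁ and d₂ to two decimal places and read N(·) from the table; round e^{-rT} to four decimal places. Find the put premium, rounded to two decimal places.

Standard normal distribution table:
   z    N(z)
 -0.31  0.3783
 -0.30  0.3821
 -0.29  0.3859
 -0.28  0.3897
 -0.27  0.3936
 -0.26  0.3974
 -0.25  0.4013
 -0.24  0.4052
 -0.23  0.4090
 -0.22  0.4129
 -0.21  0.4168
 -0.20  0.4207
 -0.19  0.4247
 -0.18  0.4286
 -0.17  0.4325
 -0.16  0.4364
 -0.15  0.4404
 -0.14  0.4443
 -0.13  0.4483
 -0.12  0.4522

€16.56

σ√T = 0.16 × 0.8660 = 0.1386
ln(S/K) + (r + σ²/2)T = ln(394/396) + (0.045 + 0.16²/2)·0.75 = -0.0051 + 0.0433 = 0.0383
d₁ = 0.0383 / 0.1386 = 0.2763 ≈ 0.28
d₂ = d₁ − σ√T = 0.2763 − 0.1386 = 0.1377 ≈ 0.14
exp(−rT) = exp(−0.045·0.75) = 0.9668
P = 396·0.9668·N(-0.14) − 394·N(-0.28) = 396·0.9668·0.4443 − 394·0.3897 = 170.1015 − 153.5418 = 16.5597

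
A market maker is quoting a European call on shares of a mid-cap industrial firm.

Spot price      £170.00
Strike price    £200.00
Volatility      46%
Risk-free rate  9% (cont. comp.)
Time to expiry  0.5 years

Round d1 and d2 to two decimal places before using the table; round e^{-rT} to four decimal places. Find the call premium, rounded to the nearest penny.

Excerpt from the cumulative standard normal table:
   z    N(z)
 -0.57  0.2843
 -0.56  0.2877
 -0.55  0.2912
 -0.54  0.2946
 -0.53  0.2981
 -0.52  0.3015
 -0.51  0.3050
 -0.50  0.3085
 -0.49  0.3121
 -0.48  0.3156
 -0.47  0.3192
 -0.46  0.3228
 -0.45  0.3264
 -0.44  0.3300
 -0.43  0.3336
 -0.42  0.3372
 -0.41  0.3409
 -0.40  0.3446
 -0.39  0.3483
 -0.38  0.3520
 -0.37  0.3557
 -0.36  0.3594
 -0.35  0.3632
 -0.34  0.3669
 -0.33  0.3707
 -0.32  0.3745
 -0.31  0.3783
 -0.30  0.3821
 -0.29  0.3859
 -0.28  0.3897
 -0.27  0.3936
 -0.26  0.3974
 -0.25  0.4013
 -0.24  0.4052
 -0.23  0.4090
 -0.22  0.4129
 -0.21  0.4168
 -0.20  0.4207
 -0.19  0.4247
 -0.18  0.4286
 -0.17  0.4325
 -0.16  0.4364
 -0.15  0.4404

£13.87

T = 0.5;  σ√T = 0.3253
d₁ = [ln(170/200) + (0.09 + 0.46²/2)·0.5] / 0.3253 = [-0.1625 + 0.0979] / 0.3253 = -0.1987 → -0.20
d₂ = d₁ − σ√T = -0.1987 − 0.3253 = -0.5239 → -0.52
e^(−rT) = e^(−0.09·0.5) = 0.9560
C = 170·N(-0.20) − 200·0.9560·N(-0.52) = 170·0.4207 − 200·0.9560·0.3015 = 71.5190 − 57.6468 = 13.8722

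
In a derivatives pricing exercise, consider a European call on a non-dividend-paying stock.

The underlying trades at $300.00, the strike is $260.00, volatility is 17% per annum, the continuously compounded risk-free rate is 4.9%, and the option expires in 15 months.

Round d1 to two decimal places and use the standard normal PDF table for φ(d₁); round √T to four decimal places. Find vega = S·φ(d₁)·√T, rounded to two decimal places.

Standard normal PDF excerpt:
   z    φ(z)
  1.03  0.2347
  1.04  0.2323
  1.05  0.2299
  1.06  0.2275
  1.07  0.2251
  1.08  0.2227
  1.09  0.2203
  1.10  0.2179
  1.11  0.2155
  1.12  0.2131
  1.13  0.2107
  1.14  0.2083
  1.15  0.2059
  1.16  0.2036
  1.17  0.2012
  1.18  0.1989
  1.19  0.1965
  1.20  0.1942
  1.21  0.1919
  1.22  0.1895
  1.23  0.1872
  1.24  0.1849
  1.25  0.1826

67.48

σ√T = 0.17·√1.25 = 0.1901
d₁ = [ln(300/260) + (0.049 + 0.17²/2)·1.25] / 0.1901 = [0.1431 + 0.0793] / 0.1901 = 1.1702 ≈ 1.17
√T = √1.25 = 1.1180
φ(d₁) = φ(1.17) = 0.2012
vega = S·φ(d₁)·√T = 300·0.2012·1.1180 = 67.4825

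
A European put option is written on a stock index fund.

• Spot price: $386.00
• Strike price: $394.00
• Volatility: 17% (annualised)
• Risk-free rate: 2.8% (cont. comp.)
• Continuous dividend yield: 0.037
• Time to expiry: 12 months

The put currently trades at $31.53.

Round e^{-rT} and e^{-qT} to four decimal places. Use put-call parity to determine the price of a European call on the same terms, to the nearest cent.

$20.39

e^(−qT) = e^(−0.037·1) = 0.9637;  e^(−rT) = e^(−0.028·1) = 0.9724
Put-call parity: C − P = S·e^(−qT) − K·e^(−rT) = 386·0.9637 − 394·0.9724 = 371.9882 − 383.1256 = -11.1374
C = P + (C − P) = 31.53 + (-11.1374) = 20.3926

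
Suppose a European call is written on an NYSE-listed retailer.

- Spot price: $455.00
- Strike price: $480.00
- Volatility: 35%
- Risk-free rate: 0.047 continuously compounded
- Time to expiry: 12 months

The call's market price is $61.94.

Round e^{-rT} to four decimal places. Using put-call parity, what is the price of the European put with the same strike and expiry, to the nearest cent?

e^(−rT) = e^(−0.047·1) = 0.9541
Put-call parity: C − P = S − K·e^(−rT) = 455 − 480·0.9541 = 455 − 457.9680 = -2.9680
P = C − (C − P) = 61.94 − (-2.9680) = 64.9080

$64.91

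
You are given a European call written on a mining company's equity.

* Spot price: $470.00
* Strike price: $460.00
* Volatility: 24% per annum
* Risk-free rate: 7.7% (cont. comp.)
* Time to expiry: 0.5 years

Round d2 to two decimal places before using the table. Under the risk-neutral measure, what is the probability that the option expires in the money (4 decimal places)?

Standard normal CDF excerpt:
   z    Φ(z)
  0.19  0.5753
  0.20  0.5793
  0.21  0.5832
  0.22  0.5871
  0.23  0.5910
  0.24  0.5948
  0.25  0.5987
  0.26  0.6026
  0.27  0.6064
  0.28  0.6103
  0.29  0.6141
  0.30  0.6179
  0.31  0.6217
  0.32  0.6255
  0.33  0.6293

σ√T = 0.24 × 0.7071 = 0.1697
d₁ = [ln(470/460) + (0.077 + 0.24²/2)·0.5] / 0.1697 = [0.0215 + 0.0529] / 0.1697 = 0.4384 → 0.44
d₂ = d₁ − σ√T = 0.4384 − 0.1697 = 0.2687 → 0.27
Pr(exercise) under Q = N(d₂) = 0.6064

0.6064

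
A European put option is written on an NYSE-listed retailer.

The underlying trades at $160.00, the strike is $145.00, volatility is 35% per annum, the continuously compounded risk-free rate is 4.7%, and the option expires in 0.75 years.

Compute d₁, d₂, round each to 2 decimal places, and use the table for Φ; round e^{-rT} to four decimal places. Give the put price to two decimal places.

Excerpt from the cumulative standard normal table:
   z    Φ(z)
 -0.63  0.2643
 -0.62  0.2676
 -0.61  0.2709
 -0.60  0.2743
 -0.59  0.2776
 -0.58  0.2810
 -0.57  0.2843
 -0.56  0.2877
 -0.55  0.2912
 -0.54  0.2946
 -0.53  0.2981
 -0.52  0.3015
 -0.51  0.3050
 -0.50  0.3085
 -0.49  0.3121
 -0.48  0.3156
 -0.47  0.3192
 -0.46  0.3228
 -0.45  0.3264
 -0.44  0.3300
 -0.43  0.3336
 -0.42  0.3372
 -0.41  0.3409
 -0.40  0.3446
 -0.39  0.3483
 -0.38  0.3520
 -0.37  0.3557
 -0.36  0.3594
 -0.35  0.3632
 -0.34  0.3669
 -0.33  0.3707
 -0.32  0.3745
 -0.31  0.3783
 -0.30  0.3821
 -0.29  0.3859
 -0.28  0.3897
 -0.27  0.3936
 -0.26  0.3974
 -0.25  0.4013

$9.60

σ√T = 0.35 × 0.8660 = 0.3031
ln(S/K) + (r + σ²/2)T = ln(160/145) + (0.047 + 0.35²/2)·0.75 = 0.0984 + 0.0812 = 0.1796
d₁ = 0.1796 / 0.3031 = 0.5926 which rounds to 0.59
d₂ = d₁ − σ√T = 0.5926 − 0.3031 = 0.2895 which rounds to 0.29
exp(−rT) = exp(−0.047·0.75) = 0.9654
N(−d₂) = N(-0.29) = 0.3859;  N(−d₁) = N(-0.59) = 0.2776
P = 145·0.9654·0.3859 − 160·0.2776 = 54.0194 − 44.4160 = 9.6034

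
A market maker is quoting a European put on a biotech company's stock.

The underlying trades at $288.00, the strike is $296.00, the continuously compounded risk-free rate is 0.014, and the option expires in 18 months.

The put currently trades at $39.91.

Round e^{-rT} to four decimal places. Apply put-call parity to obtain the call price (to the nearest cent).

$38.07

e^(−rT) = e^(−0.014·1.5) = 0.9792
Put-call parity: C − P = S − K·e^(−rT) = 288 − 296·0.9792 = 288 − 289.8432 = -1.8432
C = P + (C − P) = 39.91 + (-1.8432) = 38.0668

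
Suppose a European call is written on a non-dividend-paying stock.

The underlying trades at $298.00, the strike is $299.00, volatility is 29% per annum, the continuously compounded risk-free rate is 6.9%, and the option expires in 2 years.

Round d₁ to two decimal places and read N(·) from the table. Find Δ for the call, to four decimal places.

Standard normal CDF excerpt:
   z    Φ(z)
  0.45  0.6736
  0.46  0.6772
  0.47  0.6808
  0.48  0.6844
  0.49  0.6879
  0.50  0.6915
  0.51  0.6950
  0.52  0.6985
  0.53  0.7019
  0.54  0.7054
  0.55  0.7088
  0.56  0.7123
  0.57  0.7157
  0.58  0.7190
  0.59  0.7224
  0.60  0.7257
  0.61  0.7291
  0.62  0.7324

σ√T = 0.29 × 1.4142 = 0.4101
ln(S/K) + (r + σ²/2)T = ln(298/299) + (0.069 + 0.29²/2)·2 = -0.0034 + 0.2221 = 0.2187
d₁ = 0.2187 / 0.4101 = 0.5334 → 0.53
N(d₁) = N(0.53) = 0.7019
Δ_call = N(d₁) = 0.7019

0.7019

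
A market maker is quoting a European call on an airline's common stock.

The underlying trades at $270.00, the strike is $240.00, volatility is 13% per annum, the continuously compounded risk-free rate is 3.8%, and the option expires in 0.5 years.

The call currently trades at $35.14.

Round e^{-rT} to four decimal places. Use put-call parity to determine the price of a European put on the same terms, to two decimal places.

exp(−rT) = exp(−0.038·0.5) = 0.9812
Put-call parity: C − P = S − K·e^(−rT) = 270 − 240·0.9812 = 270 − 235.4880 = 34.5120
P = C − (C − P) = 35.14 − (34.5120) = 0.6280

$0.63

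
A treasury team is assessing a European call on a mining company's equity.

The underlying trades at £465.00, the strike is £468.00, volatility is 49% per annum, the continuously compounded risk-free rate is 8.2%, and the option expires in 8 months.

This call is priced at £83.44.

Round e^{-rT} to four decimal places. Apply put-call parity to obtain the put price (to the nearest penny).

exp(−rT) = exp(−0.082·0.6667) = 0.9468
Put-call parity: C − P = S − K·e^(−rT) = 465 − 468·0.9468 = 465 − 443.1024 = 21.8976
P = C − (C − P) = 83.44 − (21.8976) = 61.5424

£61.54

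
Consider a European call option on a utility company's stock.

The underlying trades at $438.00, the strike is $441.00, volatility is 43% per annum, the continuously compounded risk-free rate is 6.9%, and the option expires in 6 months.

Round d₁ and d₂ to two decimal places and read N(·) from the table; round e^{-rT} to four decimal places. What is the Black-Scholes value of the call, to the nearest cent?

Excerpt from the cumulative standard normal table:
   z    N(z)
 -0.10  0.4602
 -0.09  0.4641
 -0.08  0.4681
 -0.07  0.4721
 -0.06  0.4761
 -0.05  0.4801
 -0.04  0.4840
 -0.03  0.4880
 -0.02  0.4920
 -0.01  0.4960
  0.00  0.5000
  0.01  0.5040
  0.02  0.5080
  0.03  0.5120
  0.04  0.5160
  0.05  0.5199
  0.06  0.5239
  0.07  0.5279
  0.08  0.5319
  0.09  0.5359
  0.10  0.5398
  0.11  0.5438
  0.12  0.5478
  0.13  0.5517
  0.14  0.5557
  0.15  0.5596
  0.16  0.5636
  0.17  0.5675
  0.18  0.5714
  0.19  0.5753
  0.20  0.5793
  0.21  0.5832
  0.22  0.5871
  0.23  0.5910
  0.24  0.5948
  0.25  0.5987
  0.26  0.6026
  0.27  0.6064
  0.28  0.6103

σ√T = 0.43 × 0.7071 = 0.3041
d₁ = [ln(438/441) + (0.069 + 0.43²/2)·0.5] / 0.3041 = [-0.0068 + 0.0807] / 0.3041 = 0.2430 ≈ 0.24
d₂ = d₁ − σ√T = 0.2430 − 0.3041 = -0.0610 ≈ -0.06
exp(−rT) = exp(−0.069·0.5) = 0.9661
C = 438·N(0.24) − 441·0.9661·N(-0.06) = 438·0.5948 − 441·0.9661·0.4761 = 260.5224 − 202.8425 = 57.6799

$57.68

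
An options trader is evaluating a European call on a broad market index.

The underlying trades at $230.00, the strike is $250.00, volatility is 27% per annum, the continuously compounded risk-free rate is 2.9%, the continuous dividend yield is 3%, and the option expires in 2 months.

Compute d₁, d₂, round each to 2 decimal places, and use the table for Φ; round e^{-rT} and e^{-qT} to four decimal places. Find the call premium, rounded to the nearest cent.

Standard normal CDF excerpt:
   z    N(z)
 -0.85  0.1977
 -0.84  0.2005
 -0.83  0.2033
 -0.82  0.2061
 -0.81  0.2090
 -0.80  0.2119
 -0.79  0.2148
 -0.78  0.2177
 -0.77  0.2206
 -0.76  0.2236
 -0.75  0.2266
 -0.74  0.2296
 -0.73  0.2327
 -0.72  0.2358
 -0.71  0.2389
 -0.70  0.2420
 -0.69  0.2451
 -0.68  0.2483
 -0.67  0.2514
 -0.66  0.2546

$3.38

T = 0.1667;  σ√T = 0.1102
d₁ = [ln(230/250) + (0.029 − 0.03 + 0.27²/2)·0.1667] / 0.1102 = [-0.0834 + 0.0059] / 0.1102 = -0.7029 → -0.70
d₂ = d₁ − σ√T = -0.7029 − 0.1102 = -0.8131 → -0.81
e^(−qT) = e^(−0.03·0.1667) = 0.9950;  e^(−rT) = e^(−0.029·0.1667) = 0.9952
C = 230·0.9950·N(-0.70) − 250·0.9952·N(-0.81) = 230·0.9950·0.2420 − 250·0.9952·0.2090 = 55.3817 − 51.9992 = 3.3825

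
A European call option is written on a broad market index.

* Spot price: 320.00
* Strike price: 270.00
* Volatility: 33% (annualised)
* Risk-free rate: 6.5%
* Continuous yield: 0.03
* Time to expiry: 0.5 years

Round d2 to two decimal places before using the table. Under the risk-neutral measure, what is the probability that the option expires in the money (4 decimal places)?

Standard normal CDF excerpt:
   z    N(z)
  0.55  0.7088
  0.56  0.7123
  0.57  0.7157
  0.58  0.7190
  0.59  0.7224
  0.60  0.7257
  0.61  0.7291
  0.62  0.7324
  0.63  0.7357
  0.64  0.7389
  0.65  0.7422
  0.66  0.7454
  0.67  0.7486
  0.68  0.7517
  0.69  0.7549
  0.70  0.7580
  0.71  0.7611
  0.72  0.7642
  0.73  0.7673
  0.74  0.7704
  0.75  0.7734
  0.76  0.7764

0.7549

σ√T = 0.33 × 0.7071 = 0.2333
d₁ = [ln(320/270) + (0.065 − 0.03 + 0.33²/2)·0.5] / 0.2333 = [0.1699 + 0.0447] / 0.2333 = 0.9198 → 0.92
d₂ = d₁ − σ√T = 0.9198 − 0.2333 = 0.6864 → 0.69
Pr(exercise) under Q = N(d₂) = 0.7549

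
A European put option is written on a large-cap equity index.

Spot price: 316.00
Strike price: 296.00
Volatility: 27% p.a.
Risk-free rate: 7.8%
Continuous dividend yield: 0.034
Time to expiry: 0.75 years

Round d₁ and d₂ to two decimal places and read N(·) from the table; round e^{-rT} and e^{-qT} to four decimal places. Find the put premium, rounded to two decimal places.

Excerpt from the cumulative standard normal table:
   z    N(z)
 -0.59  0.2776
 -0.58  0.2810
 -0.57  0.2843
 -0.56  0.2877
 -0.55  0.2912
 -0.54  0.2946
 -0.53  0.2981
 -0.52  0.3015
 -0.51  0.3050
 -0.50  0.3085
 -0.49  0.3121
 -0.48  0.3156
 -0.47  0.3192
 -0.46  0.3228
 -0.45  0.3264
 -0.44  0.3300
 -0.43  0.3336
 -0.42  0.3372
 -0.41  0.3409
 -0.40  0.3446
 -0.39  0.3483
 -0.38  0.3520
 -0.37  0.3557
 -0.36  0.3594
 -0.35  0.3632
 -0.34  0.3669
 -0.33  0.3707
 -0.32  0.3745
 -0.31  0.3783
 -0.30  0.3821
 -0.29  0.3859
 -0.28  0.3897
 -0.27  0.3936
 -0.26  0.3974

15.93

σ√T = 0.27·√0.75 = 0.2338
d₁ = [ln(316/296) + (0.078 − 0.034 + 0.27²/2)·0.75] / 0.2338 = [0.0654 + 0.0603] / 0.2338 = 0.5377 → 0.54
d₂ = d₁ − σ√T = 0.5377 − 0.2338 = 0.3038 → 0.30
e^(−qT) = e^(−0.034·0.75) = 0.9748;  e^(−rT) = e^(−0.078·0.75) = 0.9432
P = 296·0.9432·N(-0.30) − 316·0.9748·N(-0.54) = 296·0.9432·0.3821 − 316·0.9748·0.2946 = 106.6774 − 90.7476 = 15.9298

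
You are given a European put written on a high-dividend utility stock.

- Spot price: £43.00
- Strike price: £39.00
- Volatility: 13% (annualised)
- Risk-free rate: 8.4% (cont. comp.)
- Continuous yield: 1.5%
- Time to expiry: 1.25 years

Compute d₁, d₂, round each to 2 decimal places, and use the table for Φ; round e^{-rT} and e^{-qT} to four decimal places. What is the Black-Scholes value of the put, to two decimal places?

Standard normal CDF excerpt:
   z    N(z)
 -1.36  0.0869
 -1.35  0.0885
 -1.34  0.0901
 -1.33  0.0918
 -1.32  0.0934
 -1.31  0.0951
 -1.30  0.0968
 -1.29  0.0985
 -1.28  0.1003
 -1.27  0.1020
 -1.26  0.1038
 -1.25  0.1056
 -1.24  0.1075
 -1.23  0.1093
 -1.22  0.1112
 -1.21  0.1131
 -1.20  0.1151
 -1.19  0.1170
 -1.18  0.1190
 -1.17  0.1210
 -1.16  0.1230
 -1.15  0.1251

σ√T = 0.13 × 1.1180 = 0.1453
d₁ = [ln(43/39) + (0.084 − 0.015 + ½·0.13²)·1.25] / (σ√T) = (0.0976 + 0.0968) / 0.1453 = 1.3379 ≈ 1.34
d₂ = 1.3379 − 0.1453 = 1.1925 ≈ 1.19
exp(−qT) = exp(−0.015·1.25) = 0.9814;  exp(−rT) = exp(−0.084·1.25) = 0.9003
P = 39·0.9003·N(-1.19) − 43·0.9814·N(-1.34) = 39·0.9003·0.1170 − 43·0.9814·0.0901 = 4.1081 − 3.8022 = 0.3058

£0.31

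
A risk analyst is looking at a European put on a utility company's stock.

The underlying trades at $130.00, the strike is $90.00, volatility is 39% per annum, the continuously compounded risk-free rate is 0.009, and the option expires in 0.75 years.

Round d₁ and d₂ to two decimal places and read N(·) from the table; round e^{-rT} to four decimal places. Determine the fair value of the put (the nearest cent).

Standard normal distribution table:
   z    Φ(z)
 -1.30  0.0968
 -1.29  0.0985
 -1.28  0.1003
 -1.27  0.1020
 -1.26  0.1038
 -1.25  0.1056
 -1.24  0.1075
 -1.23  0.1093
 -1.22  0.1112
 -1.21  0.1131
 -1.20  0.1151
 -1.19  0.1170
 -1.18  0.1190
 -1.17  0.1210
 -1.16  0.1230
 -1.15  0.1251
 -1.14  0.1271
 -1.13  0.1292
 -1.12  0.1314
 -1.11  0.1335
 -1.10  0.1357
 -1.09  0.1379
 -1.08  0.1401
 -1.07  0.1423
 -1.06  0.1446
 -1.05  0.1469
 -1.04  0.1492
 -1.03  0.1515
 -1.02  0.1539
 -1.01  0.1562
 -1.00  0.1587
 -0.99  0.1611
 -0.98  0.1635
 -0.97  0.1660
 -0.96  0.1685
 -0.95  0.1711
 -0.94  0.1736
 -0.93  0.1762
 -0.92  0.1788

$2.48

σ√T = 0.39 × 0.8660 = 0.3377
d₁ = [ln(130/90) + (0.009 + 0.39²/2)·0.75] / 0.3377 = [0.3677 + 0.0638] / 0.3377 = 1.2776 which rounds to 1.28
d₂ = d₁ − σ√T = 1.2776 − 0.3377 = 0.9399 which rounds to 0.94
exp(−rT) = exp(−0.009·0.75) = 0.9933
N(−d₂) = N(-0.94) = 0.1736;  N(−d₁) = N(-1.28) = 0.1003
P = 90·0.9933·0.1736 − 130·0.1003 = 15.5193 − 13.0390 = 2.4803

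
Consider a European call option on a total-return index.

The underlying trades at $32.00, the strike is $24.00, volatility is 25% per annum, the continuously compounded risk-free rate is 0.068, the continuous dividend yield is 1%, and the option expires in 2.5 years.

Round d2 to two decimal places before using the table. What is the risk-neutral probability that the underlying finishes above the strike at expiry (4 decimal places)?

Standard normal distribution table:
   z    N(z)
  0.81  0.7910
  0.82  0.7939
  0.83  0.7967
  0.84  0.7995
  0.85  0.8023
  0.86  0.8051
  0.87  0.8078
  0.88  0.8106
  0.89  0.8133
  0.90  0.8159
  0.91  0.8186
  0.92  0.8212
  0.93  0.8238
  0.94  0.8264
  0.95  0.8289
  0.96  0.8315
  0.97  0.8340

σ√T = 0.25·√2.5 = 0.3953
ln(S/K) + (r − q + σ²/2)T = ln(32/24) + (0.068 − 0.01 + 0.25²/2)·2.5 = 0.2877 + 0.2231 = 0.5108
d₁ = 0.5108 / 0.3953 = 1.2923 ⇒ 1.29
d₂ = d₁ − σ√T = 1.2923 − 0.3953 = 0.8970 ⇒ 0.90
Risk-neutral Pr[S_T > K] = N(d₂) = N(0.90) = 0.8159

0.8159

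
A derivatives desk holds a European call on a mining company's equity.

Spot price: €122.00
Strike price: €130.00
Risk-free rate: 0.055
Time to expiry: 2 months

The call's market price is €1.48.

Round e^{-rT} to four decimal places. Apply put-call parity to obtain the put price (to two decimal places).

€8.30

exp(−rT) = exp(−0.055·0.1667) = 0.9909
Put-call parity: C − P = S − K·e^(−rT) = 122 − 130·0.9909 = 122 − 128.8170 = -6.8170
P = C − (C − P) = 1.48 − (-6.8170) = 8.2970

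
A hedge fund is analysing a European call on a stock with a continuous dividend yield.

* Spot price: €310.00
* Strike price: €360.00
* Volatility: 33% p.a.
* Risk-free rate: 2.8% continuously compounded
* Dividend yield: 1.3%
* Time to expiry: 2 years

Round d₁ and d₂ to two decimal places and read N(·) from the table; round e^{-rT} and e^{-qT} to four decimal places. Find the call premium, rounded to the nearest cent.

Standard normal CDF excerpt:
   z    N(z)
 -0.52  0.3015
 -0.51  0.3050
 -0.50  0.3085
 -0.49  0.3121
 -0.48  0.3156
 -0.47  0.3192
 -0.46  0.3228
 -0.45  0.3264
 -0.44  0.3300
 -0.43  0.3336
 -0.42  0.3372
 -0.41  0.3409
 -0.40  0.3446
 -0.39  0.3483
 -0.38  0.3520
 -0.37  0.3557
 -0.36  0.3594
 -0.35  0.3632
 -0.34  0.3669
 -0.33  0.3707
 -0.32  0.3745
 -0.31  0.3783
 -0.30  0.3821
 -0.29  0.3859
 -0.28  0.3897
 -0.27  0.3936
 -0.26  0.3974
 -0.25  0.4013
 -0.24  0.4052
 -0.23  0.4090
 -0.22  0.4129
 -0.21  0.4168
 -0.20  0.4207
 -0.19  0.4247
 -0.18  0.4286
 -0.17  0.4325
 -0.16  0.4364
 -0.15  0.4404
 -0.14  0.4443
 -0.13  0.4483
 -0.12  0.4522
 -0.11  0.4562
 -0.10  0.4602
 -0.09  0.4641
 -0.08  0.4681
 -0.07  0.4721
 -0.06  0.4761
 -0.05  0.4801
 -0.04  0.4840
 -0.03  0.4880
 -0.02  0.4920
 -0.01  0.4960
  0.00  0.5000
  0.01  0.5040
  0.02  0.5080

T = 2;  σ√T = 0.4667
ln(S/K) + (r − q + σ²/2)T = ln(310/360) + (0.028 − 0.013 + 0.33²/2)·2 = -0.1495 + 0.1389 = -0.0106
d₁ = -0.0106 / 0.4667 = -0.0228 → -0.02
d₂ = d₁ − σ√T = -0.0228 − 0.4667 = -0.4895 → -0.49
e^(−qT) = e^(−0.013·2) = 0.9743;  e^(−rT) = e^(−0.028·2) = 0.9455
N(d₁) = N(-0.02) = 0.4920;  N(d₂) = N(-0.49) = 0.3121
C = 310·0.9743·0.4920 − 360·0.9455·0.3121 = 148.6002 − 106.2326 = 42.3676

€42.37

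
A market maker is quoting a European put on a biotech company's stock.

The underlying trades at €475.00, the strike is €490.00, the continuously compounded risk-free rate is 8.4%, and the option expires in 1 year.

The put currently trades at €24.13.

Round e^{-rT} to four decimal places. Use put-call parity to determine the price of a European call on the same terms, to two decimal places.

e^(−rT) = e^(−0.084·1) = 0.9194
Put-call parity: C − P = S − K·e^(−rT) = 475 − 490·0.9194 = 475 − 450.5060 = 24.4940
C = P + (C − P) = 24.13 + (24.4940) = 48.6240

€48.62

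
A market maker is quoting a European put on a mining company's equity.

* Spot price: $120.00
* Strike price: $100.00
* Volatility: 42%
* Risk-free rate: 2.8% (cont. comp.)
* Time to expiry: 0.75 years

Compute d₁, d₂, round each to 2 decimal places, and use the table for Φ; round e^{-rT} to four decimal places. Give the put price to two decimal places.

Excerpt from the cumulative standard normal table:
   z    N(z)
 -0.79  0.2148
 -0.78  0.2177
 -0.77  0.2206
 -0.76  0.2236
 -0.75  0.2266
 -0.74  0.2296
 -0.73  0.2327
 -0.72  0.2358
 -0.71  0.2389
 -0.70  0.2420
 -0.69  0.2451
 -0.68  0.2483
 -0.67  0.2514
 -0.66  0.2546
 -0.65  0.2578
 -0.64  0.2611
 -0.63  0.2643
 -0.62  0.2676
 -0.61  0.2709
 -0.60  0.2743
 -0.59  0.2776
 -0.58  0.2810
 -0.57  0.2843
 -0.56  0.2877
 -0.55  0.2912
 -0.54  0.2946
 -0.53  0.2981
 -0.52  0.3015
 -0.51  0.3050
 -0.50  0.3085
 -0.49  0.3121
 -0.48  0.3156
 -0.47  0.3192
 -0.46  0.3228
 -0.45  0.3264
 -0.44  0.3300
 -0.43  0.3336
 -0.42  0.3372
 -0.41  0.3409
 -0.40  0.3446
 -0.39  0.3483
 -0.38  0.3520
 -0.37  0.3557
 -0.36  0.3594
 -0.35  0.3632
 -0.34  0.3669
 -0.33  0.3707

T = 0.75;  σ√T = 0.3637
d₁ = [ln(120/100) + (0.028 + 0.42²/2)·0.75] / 0.3637 = [0.1823 + 0.0871] / 0.3637 = 0.7409 ⇒ 0.74
d₂ = d₁ − σ√T = 0.7409 − 0.3637 = 0.3771 ⇒ 0.38
exp(−rT) = exp(−0.028·0.75) = 0.9792
N(−d₂) = N(-0.38) = 0.3520;  N(−d₁) = N(-0.74) = 0.2296
P = 100·0.9792·0.3520 − 120·0.2296 = 34.4678 − 27.5520 = 6.9158

$6.92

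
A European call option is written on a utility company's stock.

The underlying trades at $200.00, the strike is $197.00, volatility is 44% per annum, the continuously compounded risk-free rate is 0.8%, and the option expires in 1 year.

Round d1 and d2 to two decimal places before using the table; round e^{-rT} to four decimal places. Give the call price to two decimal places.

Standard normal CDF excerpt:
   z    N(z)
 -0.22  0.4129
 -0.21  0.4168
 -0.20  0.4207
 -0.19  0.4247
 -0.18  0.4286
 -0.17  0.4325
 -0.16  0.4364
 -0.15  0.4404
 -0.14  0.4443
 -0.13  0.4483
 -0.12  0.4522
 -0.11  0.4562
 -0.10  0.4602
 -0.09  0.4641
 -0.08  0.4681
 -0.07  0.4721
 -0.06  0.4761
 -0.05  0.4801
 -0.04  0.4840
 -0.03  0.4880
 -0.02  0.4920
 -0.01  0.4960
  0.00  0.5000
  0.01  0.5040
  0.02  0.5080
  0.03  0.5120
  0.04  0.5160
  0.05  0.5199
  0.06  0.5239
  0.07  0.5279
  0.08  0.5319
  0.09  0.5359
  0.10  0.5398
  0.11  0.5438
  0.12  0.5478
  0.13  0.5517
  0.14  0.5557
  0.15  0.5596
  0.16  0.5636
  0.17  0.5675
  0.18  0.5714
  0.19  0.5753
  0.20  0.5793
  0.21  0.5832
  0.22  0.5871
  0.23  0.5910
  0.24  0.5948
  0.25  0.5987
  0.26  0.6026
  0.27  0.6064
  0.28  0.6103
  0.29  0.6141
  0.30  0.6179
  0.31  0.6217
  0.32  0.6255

$36.76

σ√T = 0.44·√1 = 0.4400
ln(S/K) + (r + σ²/2)T = ln(200/197) + (0.008 + 0.44²/2)·1 = 0.0151 + 0.1048 = 0.1199
d₁ = 0.1199 / 0.4400 = 0.2725 ≈ 0.27
d₂ = d₁ − σ√T = 0.2725 − 0.4400 = -0.1675 ≈ -0.17
e^(−rT) = e^(−0.008·1) = 0.9920
N(d₁) = N(0.27) = 0.6064;  N(d₂) = N(-0.17) = 0.4325
C = 200·0.6064 − 197·0.9920·0.4325 = 121.2800 − 84.5209 = 36.7591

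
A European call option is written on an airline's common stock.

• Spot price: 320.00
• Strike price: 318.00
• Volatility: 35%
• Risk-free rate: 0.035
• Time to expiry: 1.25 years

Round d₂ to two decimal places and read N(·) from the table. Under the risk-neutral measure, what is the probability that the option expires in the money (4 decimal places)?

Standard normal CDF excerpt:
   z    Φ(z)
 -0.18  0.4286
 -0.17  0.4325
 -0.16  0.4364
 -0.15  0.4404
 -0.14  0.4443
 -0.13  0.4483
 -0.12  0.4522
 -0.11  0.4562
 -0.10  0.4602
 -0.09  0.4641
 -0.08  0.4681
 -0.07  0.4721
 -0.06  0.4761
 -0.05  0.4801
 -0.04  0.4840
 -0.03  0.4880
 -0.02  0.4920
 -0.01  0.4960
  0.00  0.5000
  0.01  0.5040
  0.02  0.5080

σ√T = 0.35·√1.25 = 0.3913
d₁ = [ln(320/318) + (0.035 + 0.35²/2)·1.25] / 0.3913 = [0.0063 + 0.1203] / 0.3913 = 0.3235 → 0.32
d₂ = d₁ − σ√T = 0.3235 − 0.3913 = -0.0678 → -0.07
Risk-neutral Pr[S_T > K] = N(d₂) = N(-0.07) = 0.4721

0.4721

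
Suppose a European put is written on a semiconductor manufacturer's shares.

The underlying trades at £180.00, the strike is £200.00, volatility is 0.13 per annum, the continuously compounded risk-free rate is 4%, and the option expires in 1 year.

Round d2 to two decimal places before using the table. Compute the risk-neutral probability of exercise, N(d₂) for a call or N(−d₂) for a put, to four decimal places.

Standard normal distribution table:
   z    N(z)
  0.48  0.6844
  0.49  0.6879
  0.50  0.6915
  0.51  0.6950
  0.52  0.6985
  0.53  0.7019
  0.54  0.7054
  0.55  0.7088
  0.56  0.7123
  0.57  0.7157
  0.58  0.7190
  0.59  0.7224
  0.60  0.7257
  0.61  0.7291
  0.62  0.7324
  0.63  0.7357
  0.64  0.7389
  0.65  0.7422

σ√T = 0.13 × 1.0000 = 0.1300
d₁ = [ln(180/200) + (0.04 + ½·0.13²)·1] / (σ√T) = (-0.1054 + 0.0485) / 0.1300 = -0.4378 → -0.44
d₂ = -0.4378 − 0.1300 = -0.5678 → -0.57
Pr(exercise) under Q = N(−d₂) = N(0.57) = 0.7157

0.7157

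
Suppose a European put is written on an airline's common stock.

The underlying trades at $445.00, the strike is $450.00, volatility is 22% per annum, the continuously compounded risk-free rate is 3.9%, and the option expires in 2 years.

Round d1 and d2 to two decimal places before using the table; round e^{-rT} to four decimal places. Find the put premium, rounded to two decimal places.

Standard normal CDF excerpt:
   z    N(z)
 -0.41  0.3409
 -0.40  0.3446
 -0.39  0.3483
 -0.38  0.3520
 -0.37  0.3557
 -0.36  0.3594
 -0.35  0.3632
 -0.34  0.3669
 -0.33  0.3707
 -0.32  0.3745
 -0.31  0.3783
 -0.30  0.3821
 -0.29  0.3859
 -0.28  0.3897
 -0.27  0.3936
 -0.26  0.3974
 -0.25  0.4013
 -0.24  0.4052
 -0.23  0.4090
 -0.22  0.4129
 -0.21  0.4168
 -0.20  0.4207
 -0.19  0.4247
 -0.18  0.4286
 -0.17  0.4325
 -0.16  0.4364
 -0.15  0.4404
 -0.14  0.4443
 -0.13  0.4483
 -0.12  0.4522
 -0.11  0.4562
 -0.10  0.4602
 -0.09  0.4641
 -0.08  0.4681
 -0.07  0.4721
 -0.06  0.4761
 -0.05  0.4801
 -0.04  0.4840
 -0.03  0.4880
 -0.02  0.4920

σ√T = 0.22·√2 = 0.3111
d₁ = [ln(445/450) + (0.039 + ½·0.22²)·2] / (σ√T) = (-0.0112 + 0.1264) / 0.3111 = 0.3704 → 0.37
d₂ = 0.3704 − 0.3111 = 0.0592 → 0.06
exp(−rT) = exp(−0.039·2) = 0.9250
N(−d₂) = N(-0.06) = 0.4761;  N(−d₁) = N(-0.37) = 0.3557
P = 450·0.9250·0.4761 − 445·0.3557 = 198.1766 − 158.2865 = 39.8901

$39.89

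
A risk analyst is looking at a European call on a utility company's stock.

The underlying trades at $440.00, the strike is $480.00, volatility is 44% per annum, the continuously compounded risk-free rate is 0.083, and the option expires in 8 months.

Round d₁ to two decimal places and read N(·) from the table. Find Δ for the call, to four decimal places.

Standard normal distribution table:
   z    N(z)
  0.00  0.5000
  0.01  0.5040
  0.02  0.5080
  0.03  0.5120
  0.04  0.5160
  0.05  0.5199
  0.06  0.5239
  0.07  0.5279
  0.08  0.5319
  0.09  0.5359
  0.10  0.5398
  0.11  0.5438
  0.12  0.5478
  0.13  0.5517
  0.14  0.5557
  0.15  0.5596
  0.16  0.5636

T = 0.6667;  σ√T = 0.3593
d₁ = [ln(440/480) + (0.083 + 0.44²/2)·0.6667] / 0.3593 = [-0.0870 + 0.1199] / 0.3593 = 0.0915 ≈ 0.09
N(d₁) = N(0.09) = 0.5359
Δ_call = N(d₁) = 0.5359

0.5359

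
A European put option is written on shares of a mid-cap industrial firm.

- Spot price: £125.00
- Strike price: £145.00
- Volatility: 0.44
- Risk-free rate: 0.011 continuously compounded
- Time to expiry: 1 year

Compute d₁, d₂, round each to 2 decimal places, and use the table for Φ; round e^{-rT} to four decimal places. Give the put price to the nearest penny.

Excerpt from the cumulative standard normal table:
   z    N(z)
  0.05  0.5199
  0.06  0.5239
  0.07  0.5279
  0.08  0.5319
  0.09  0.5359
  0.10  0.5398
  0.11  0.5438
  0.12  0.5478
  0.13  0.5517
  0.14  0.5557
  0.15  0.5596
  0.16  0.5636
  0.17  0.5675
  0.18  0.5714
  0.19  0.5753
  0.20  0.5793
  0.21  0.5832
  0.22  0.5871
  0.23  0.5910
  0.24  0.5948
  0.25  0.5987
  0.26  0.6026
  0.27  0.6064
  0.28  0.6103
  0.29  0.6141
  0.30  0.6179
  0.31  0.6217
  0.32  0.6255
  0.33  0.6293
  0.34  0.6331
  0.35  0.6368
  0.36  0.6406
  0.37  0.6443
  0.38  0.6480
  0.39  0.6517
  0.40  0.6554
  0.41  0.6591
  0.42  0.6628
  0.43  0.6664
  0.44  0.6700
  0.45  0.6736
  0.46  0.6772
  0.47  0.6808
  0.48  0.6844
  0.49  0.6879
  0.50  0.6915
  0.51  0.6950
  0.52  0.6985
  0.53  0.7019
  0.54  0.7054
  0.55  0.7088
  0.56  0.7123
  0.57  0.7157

£33.68

σ√T = 0.44 × 1.0000 = 0.4400
d₁ = [ln(125/145) + (0.011 + 0.44²/2)·1] / 0.4400 = [-0.1484 + 0.1078] / 0.4400 = -0.0923 → -0.09
d₂ = d₁ − σ√T = -0.0923 − 0.4400 = -0.5323 → -0.53
exp(−rT) = exp(−0.011·1) = 0.9891
N(−d₂) = N(0.53) = 0.7019;  N(−d₁) = N(0.09) = 0.5359
P = 145·0.9891·0.7019 − 125·0.5359 = 100.6661 − 66.9875 = 33.6786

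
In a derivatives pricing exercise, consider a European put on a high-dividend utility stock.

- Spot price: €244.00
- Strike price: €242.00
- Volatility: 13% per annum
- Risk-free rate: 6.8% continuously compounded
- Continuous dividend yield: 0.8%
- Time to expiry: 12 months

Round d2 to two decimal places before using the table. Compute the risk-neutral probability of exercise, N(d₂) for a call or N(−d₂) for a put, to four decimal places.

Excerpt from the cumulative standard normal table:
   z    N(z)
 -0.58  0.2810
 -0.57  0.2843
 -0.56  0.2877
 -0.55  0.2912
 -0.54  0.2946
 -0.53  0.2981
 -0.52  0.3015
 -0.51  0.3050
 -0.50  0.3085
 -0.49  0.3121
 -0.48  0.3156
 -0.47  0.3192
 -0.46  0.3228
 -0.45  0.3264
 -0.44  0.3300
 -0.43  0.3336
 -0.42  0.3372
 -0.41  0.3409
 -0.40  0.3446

0.3228

σ√T = 0.13·√1 = 0.1300
ln(S/K) + (r − q + σ²/2)T = ln(244/242) + (0.068 − 0.008 + 0.13²/2)·1 = 0.0082 + 0.0685 = 0.0767
d₁ = 0.0767 / 0.1300 = 0.5898 ≈ 0.59
d₂ = d₁ − σ√T = 0.5898 − 0.1300 = 0.4598 ≈ 0.46
Risk-neutral Pr[S_T < K] = N(−d₂) = N(-0.46) = 0.3228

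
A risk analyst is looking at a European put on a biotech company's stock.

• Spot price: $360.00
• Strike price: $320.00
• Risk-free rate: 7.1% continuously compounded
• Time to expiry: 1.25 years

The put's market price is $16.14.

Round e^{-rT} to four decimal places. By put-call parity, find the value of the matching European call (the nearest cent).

$83.31

exp(−rT) = exp(−0.071·1.25) = 0.9151
Put-call parity: C − P = S − K·e^(−rT) = 360 − 320·0.9151 = 360 − 292.8320 = 67.1680
C = P + (C − P) = 16.14 + (67.1680) = 83.3080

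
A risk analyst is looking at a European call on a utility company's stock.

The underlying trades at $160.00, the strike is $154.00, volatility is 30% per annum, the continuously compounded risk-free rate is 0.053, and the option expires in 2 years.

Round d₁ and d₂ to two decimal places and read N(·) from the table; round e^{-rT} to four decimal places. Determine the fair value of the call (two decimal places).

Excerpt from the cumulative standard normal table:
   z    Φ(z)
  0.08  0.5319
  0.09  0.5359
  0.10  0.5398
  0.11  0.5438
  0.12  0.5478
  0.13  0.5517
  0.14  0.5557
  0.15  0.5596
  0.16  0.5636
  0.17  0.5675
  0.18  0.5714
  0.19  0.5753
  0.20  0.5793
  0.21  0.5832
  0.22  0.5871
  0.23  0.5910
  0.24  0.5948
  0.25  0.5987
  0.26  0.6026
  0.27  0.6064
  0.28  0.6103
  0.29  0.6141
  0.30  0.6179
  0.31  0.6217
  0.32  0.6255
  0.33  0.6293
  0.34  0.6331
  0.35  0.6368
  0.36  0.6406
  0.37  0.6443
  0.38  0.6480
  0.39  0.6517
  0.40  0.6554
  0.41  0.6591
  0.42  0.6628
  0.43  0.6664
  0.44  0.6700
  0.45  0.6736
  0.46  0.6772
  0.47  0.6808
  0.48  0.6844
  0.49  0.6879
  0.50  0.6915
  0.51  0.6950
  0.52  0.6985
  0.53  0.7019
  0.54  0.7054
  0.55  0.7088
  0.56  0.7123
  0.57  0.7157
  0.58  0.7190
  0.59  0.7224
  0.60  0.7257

$36.99

σ√T = 0.3 × 1.4142 = 0.4243
ln(S/K) + (r + σ²/2)T = ln(160/154) + (0.053 + 0.3²/2)·2 = 0.0382 + 0.1960 = 0.2342
d₁ = 0.2342 / 0.4243 = 0.5521 ⇒ 0.55
d₂ = d₁ − σ√T = 0.5521 − 0.4243 = 0.1278 ⇒ 0.13
e^(−rT) = e^(−0.053·2) = 0.8994
C = 160·N(0.55) − 154·0.8994·N(0.13) = 160·0.7088 − 154·0.8994·0.5517 = 113.4080 − 76.4146 = 36.9934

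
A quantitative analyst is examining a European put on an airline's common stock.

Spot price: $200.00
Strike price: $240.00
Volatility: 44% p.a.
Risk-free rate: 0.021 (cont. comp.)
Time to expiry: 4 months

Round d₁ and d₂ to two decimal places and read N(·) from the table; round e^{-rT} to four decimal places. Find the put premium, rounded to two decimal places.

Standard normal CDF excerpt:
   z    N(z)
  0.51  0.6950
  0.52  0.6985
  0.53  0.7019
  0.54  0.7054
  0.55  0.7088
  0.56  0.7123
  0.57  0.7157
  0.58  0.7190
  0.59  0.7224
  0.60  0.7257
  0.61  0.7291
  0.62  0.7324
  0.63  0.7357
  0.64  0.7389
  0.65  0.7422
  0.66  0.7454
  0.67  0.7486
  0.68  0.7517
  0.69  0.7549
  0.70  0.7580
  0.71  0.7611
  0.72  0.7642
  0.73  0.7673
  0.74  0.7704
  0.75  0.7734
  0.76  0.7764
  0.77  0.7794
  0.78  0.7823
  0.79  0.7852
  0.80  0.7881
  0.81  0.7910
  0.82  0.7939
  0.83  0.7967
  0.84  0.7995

σ√T = 0.44·√0.3333 = 0.2540
d₁ = [ln(200/240) + (0.021 + 0.44²/2)·0.3333] / 0.2540 = [-0.1823 + 0.0393] / 0.2540 = -0.5631 ⇒ -0.56
d₂ = d₁ − σ√T = -0.5631 − 0.2540 = -0.8172 ⇒ -0.82
exp(−rT) = exp(−0.021·0.3333) = 0.9930
N(−d₂) = N(0.82) = 0.7939;  N(−d₁) = N(0.56) = 0.7123
P = 240·0.9930·0.7939 − 200·0.7123 = 189.2022 − 142.4600 = 46.7422

$46.74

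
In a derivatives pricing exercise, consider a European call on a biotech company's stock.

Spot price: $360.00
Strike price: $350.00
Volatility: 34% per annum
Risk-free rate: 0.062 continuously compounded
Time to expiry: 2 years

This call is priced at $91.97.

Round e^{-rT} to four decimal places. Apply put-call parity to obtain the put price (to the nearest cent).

e^(−rT) = e^(−0.062·2) = 0.8834
Put-call parity: C − P = S − K·e^(−rT) = 360 − 350·0.8834 = 360 − 309.1900 = 50.8100
P = C − (C − P) = 91.97 − (50.8100) = 41.1600

$41.16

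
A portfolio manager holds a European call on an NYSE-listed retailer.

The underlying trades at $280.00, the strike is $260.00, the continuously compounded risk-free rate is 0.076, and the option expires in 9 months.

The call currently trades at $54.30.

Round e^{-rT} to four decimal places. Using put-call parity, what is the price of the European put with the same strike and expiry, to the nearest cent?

$19.90

e^(−rT) = e^(−0.076·0.75) = 0.9446
Put-call parity: C − P = S − K·e^(−rT) = 280 − 260·0.9446 = 280 − 245.5960 = 34.4040
P = C − (C − P) = 54.30 − (34.4040) = 19.8960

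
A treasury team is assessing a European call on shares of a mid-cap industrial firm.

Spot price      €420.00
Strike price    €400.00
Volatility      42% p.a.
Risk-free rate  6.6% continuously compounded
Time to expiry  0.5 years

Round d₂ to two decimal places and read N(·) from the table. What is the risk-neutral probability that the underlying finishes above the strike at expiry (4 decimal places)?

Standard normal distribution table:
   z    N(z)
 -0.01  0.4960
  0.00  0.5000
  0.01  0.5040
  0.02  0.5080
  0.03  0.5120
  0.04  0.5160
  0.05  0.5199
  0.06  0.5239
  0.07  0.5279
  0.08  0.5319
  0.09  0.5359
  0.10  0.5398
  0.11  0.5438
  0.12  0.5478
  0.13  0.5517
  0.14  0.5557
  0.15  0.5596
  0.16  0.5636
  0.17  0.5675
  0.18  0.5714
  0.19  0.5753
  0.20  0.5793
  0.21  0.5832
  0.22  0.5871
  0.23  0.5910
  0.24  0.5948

σ√T = 0.42·√0.5 = 0.2970
d₁ = [ln(420/400) + (0.066 + 0.42²/2)·0.5] / 0.2970 = [0.0488 + 0.0771] / 0.2970 = 0.4239 → 0.42
d₂ = d₁ − σ√T = 0.4239 − 0.2970 = 0.1269 → 0.13
Pr(exercise) under Q = N(d₂) = 0.5517

0.5517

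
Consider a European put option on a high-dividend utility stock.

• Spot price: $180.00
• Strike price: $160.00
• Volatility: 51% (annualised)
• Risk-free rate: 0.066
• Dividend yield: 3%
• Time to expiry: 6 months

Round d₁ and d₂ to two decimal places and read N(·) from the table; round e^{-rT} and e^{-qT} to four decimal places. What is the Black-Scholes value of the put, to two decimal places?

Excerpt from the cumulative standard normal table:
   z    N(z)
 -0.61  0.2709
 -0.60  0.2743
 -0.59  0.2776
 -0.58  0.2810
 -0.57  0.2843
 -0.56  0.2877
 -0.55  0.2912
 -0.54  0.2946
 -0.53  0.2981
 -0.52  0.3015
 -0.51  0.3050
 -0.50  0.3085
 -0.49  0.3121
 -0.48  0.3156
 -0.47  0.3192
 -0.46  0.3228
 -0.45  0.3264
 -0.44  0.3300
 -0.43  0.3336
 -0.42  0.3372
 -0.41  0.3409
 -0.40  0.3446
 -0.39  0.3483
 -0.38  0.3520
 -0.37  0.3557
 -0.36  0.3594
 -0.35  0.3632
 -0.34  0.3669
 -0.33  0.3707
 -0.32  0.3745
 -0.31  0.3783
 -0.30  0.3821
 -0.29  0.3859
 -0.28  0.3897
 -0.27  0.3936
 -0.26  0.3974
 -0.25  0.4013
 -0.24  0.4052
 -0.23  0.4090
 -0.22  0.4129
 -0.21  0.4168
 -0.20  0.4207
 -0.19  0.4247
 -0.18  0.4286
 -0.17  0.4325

T = 0.5;  σ√T = 0.3606
d₁ = [ln(180/160) + (0.066 − 0.03 + 0.51²/2)·0.5] / 0.3606 = [0.1178 + 0.0830] / 0.3606 = 0.5568 which rounds to 0.56
d₂ = d₁ − σ√T = 0.5568 − 0.3606 = 0.1962 which rounds to 0.20
exp(−qT) = exp(−0.03·0.5) = 0.9851;  exp(−rT) = exp(−0.066·0.5) = 0.9675
N(−d₂) = N(-0.20) = 0.4207;  N(−d₁) = N(-0.56) = 0.2877
P = 160·0.9675·0.4207 − 180·0.9851·0.2877 = 65.1244 − 51.0144 = 14.1100

$14.11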